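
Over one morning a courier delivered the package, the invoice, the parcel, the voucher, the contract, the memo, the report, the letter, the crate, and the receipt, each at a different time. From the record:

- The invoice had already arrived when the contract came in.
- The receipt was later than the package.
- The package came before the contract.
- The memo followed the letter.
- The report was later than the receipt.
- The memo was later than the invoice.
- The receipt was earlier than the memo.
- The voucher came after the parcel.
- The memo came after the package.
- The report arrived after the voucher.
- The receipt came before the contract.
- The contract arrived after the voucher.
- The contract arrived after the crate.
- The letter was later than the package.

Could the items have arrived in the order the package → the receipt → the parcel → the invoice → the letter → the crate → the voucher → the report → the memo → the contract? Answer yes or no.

yes

Check each stated constraint against the proposed order — e.g. the package is ahead of the memo; the package is ahead of the contract. Every pair is in the required order; nothing is violated.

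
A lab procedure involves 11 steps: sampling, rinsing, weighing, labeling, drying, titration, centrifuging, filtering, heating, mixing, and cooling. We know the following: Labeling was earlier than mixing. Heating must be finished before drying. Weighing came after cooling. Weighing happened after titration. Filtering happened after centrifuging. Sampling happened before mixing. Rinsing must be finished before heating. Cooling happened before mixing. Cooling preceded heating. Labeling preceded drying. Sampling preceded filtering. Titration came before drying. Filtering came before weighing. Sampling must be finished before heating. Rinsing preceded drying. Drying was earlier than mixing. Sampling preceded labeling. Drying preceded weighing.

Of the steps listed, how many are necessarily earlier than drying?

6

Directly stated before drying: heating, labeling, rinsing, and titration.
Cooling reaches drying via cooling → heating → drying.
Sampling reaches drying via sampling → labeling → drying.
That's cooling, heating, labeling, rinsing, sampling, and titration — 6 in all.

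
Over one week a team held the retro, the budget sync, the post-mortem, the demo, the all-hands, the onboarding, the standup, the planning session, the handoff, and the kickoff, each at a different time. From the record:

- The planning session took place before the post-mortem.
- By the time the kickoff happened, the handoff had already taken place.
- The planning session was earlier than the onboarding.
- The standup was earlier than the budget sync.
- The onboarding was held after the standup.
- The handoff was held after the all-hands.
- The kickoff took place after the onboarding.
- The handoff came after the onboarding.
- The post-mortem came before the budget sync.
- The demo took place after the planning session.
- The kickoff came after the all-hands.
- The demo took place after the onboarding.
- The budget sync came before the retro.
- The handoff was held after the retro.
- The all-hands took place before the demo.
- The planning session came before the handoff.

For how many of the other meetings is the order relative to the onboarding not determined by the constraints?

Forced before the onboarding: the planning session and the standup; forced after the onboarding: the demo, the handoff, and the kickoff.
That leaves the all-hands, the budget sync, the post-mortem, and the retro with no forced order relative to the onboarding — 4.

4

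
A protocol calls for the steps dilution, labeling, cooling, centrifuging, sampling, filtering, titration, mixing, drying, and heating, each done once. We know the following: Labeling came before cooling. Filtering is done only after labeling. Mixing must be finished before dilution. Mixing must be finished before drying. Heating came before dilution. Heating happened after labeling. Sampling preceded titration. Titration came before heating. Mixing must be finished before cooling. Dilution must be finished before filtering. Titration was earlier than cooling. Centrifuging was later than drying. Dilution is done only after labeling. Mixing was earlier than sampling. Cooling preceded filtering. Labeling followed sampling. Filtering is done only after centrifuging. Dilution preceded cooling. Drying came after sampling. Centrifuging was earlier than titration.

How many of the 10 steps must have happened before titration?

4

Directly stated before titration: centrifuging and sampling.
Drying reaches titration via drying → centrifuging → titration.
Mixing reaches titration via mixing → sampling → titration.
That's centrifuging, drying, mixing, and sampling — 4 in all.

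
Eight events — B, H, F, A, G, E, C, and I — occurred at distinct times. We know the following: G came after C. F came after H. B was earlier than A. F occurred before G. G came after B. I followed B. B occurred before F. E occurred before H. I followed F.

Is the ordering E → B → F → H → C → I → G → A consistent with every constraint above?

no

The constraints require H before F, but in the proposed sequence F appears ahead of H. That one violation is enough.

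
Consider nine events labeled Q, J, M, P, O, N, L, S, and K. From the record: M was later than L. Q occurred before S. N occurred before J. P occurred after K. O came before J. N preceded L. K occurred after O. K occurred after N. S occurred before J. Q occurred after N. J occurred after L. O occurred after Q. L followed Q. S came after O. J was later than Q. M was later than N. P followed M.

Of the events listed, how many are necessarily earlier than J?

5

Directly stated before J: L, N, O, Q, and S.
No chain forces M (or any of the others) ahead of J.
That's L, N, O, Q, and S — 5 in all.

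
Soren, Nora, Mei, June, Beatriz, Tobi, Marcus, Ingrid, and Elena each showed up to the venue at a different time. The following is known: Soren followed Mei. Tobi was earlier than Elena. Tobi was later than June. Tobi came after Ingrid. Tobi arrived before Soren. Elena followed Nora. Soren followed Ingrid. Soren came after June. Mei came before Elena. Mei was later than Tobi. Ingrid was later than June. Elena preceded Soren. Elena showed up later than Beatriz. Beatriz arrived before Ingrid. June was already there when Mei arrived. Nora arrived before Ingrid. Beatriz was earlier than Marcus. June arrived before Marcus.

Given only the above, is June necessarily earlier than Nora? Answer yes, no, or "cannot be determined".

No chain of stated constraints runs from June to Nora, and none runs from Nora to June either.
So the relative order of June and Nora is not fixed by the given facts.

cannot be determined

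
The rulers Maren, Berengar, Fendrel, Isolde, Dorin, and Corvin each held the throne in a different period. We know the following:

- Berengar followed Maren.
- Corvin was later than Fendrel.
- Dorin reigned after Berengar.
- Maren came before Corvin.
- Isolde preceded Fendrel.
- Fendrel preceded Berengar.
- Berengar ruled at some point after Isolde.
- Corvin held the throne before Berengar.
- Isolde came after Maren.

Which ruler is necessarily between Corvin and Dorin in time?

Berengar

Tracing the constraints gives Corvin → Berengar → Dorin, so Berengar sits after Corvin and before Dorin.
No other ruler is forced both after Corvin and before Dorin.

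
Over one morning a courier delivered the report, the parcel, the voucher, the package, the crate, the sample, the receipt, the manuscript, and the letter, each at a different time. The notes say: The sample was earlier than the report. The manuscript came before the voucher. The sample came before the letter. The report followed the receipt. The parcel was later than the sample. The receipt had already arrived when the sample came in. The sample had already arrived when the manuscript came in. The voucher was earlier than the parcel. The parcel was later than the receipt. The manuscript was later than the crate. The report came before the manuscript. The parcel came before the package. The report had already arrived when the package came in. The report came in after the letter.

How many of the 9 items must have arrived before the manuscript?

Directly stated before the manuscript: the crate, the report, and the sample.
The letter reaches the manuscript via the letter → the report → the manuscript.
The receipt reaches the manuscript via the receipt → the report → the manuscript.
No chain forces the package (or any of the others) ahead of the manuscript.
That's the crate, the letter, the receipt, the report, and the sample — 5 in all.

5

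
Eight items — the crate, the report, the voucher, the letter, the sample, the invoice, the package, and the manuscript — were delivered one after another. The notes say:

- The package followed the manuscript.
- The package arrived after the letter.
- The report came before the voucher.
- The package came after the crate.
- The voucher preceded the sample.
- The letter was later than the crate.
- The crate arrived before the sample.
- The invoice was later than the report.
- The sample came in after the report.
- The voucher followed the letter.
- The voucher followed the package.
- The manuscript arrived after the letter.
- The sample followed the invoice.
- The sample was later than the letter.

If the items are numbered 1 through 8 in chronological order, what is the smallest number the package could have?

4

The crate, the letter, and the manuscript must all come before the package — 3 forced predecessors.
Nothing else is forced ahead of the package, so its earliest slot is position 3 + 1 = 4.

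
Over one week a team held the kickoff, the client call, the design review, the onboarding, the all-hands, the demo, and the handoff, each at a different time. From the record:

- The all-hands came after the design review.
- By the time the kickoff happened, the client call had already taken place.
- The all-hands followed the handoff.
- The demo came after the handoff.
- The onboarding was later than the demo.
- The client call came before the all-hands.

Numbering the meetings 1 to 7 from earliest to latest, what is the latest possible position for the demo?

The demo must come before the onboarding — 1 meeting forced after it.
Everything else can be placed before the demo in some valid order, so the demo can sit as late as position 7 − 1 = 6.

6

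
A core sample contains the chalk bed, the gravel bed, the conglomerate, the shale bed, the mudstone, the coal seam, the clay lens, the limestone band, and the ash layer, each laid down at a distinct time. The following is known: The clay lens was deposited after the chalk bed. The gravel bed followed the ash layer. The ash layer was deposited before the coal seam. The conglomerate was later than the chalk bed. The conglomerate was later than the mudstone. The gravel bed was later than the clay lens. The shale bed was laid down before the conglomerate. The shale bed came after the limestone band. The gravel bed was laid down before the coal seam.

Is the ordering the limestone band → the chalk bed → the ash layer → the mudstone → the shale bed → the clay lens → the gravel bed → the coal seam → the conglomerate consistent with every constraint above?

yes

Check each stated constraint against the proposed order — e.g. the mudstone is ahead of the conglomerate; the chalk bed is ahead of the conglomerate. Every pair is in the required order; nothing is violated.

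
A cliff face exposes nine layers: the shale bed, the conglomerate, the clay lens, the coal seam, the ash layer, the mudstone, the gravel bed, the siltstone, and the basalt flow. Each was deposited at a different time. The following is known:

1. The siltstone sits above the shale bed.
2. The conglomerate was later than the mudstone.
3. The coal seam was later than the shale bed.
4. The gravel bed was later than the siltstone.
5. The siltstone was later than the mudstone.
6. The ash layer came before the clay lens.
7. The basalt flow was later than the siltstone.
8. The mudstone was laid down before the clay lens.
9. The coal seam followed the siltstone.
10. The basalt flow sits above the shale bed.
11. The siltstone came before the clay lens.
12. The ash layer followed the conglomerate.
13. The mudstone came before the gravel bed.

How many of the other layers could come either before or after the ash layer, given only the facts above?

5

Forced before the ash layer: the conglomerate and the mudstone; forced after the ash layer: the clay lens.
That leaves the basalt flow, the coal seam, the gravel bed, the shale bed, and the siltstone with no forced order relative to the ash layer — 5.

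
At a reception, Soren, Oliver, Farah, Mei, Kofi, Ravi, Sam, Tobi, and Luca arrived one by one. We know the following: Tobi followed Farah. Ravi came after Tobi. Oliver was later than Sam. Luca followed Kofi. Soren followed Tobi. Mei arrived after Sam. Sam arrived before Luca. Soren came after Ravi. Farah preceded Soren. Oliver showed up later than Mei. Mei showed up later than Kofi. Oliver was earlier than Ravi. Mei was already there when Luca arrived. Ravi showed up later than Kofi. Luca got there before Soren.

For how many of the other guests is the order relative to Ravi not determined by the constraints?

1

Forced before Ravi: Farah, Kofi, Mei, Oliver, Sam, and Tobi; forced after Ravi: Soren.
That leaves Luca with no forced order relative to Ravi — 1.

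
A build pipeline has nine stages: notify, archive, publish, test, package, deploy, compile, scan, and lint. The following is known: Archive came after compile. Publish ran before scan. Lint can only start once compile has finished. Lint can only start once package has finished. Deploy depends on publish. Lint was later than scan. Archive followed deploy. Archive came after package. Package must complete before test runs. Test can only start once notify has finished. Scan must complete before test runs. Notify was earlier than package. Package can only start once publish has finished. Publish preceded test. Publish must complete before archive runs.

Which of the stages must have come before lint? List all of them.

compile, notify, package, publish, scan

Directly stated before lint: compile, package, and scan.
Notify reaches lint via notify → package → lint.
Publish reaches lint via publish → scan → lint.
No chain forces deploy (or any of the others) ahead of lint.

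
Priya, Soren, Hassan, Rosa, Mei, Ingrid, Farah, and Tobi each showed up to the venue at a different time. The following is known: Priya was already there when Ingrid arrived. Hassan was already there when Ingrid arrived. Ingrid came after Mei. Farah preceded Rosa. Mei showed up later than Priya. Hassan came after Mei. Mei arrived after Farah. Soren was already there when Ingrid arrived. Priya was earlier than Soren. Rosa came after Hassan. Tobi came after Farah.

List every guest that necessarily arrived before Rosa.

Farah, Hassan, Mei, Priya

Directly stated before Rosa: Farah and Hassan.
Mei reaches Rosa via Mei → Hassan → Rosa.
Priya reaches Rosa via Priya → Mei → Hassan → Rosa.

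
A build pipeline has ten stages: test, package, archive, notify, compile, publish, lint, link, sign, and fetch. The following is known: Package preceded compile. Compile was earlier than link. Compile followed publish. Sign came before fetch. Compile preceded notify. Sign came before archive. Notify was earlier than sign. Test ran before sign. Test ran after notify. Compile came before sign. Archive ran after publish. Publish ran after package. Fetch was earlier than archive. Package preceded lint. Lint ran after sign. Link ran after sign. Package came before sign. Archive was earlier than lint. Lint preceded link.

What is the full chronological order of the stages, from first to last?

The constraints fix every adjacent pair, so only one ordering works:
package → publish → compile → notify → test → sign → fetch → archive → lint → link.

package, publish, compile, notify, test, sign, fetch, archive, lint, link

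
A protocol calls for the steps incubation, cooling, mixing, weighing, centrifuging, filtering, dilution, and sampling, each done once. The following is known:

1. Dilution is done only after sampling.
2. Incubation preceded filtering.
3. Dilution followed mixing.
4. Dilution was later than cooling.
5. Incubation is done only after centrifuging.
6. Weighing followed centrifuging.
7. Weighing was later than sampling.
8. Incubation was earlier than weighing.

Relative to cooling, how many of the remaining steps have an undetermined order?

Forced after cooling: dilution.
That leaves centrifuging, filtering, incubation, mixing, sampling, and weighing with no forced order relative to cooling — 6.

6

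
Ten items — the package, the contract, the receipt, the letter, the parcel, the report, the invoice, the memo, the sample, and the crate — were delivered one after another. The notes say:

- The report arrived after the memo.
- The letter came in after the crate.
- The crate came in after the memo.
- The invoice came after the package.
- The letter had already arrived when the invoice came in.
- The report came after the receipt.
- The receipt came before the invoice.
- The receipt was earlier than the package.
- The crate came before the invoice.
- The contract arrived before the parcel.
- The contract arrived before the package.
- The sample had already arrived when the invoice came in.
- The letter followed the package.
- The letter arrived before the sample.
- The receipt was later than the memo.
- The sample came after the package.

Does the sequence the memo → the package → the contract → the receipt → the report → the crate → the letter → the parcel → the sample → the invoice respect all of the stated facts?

The constraints require the receipt before the package, but in the proposed sequence the package appears ahead of the receipt. That one violation is enough.

no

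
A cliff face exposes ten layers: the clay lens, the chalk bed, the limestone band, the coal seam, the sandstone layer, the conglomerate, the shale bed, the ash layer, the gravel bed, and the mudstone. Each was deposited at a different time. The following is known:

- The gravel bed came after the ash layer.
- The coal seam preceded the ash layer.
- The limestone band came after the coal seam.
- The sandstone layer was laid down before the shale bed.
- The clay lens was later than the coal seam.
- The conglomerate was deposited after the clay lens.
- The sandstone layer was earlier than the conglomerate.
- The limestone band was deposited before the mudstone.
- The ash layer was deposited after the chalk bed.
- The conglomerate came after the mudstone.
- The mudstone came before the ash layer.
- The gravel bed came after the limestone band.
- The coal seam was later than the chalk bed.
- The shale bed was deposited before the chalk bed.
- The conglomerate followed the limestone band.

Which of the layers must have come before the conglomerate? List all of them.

the chalk bed, the clay lens, the coal seam, the limestone band, the mudstone, the sandstone layer, the shale bed

Directly stated before the conglomerate: the clay lens, the limestone band, the mudstone, and the sandstone layer.
The chalk bed reaches the conglomerate via the chalk bed → the coal seam → the clay lens → the conglomerate.
The coal seam reaches the conglomerate via the coal seam → the clay lens → the conglomerate.
The shale bed reaches the conglomerate via the shale bed → the chalk bed → the coal seam → the clay lens → the conglomerate.
No chain forces the ash layer (or any of the others) ahead of the conglomerate.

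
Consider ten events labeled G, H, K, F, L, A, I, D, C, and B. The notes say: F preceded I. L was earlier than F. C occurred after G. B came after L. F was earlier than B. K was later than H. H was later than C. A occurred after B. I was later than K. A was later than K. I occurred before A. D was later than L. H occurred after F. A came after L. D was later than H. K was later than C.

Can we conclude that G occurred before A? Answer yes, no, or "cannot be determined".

yes

Chain the constraints: G → C → K → A. Each link is directly stated, so G comes before A.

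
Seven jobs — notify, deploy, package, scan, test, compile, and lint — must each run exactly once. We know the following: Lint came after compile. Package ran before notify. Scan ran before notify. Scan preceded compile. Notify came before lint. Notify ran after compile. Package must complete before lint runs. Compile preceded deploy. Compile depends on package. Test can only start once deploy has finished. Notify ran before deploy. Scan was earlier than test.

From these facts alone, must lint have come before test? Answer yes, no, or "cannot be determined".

cannot be determined

No chain of stated constraints runs from lint to test, and none runs from test to lint either.
So the relative order of lint and test is not fixed by the given facts.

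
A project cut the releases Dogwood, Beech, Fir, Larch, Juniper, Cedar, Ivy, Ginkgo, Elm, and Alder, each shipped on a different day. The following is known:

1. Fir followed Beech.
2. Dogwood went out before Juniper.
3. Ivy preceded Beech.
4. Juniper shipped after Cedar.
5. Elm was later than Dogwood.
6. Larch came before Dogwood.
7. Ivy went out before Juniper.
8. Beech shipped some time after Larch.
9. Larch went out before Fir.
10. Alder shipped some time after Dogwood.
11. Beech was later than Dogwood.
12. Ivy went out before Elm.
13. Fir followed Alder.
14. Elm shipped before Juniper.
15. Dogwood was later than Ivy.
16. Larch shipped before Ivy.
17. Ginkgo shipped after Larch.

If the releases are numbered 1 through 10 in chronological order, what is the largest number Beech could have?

Beech must come before Fir — 1 release forced after it.
Everything else can be placed before Beech in some valid order, so Beech can sit as late as position 10 − 1 = 9.

9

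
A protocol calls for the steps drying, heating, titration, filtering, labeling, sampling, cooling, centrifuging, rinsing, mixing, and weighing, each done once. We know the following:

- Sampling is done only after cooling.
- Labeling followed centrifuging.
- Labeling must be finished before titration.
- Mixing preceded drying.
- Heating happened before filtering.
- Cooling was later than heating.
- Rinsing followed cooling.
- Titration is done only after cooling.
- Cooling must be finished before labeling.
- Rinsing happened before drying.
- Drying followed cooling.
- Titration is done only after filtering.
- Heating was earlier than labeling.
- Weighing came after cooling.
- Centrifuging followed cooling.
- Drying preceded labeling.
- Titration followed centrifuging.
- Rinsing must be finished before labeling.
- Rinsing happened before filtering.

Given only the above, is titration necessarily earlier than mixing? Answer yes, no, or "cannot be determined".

no

Tracing the constraints gives mixing → drying → labeling → titration, so mixing must come before titration.
That means titration cannot be before mixing.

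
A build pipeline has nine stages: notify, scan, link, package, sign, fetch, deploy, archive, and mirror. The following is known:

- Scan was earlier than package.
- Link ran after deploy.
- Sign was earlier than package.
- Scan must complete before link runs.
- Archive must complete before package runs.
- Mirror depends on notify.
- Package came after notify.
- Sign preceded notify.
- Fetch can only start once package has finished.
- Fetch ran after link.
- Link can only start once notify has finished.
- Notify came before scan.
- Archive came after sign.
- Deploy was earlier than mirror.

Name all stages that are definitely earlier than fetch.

archive, deploy, link, notify, package, scan, sign

Directly stated before fetch: link and package.
Archive reaches fetch via archive → package → fetch.
Deploy reaches fetch via deploy → link → fetch.
Notify reaches fetch via notify → link → fetch.
Likewise scan and sign each reach fetch by chaining the stated constraints.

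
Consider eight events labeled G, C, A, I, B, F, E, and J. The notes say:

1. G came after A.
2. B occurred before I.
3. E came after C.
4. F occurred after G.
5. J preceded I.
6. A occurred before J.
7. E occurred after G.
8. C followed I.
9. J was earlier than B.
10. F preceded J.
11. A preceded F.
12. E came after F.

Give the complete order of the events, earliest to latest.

A, G, F, J, B, I, C, E

The constraints fix every adjacent pair, so only one ordering works:
A → G → F → J → B → I → C → E.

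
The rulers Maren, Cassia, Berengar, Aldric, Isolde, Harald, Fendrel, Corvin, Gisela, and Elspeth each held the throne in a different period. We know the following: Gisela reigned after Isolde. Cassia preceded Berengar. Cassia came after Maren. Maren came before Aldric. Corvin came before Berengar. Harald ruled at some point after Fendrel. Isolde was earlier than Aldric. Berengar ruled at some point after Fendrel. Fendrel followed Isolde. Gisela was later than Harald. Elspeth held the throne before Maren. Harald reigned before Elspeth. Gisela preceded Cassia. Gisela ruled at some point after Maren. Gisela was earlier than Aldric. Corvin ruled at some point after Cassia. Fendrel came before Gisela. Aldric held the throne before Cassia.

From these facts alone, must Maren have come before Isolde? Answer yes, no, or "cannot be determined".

Tracing the constraints gives Isolde → Fendrel → Harald → Elspeth → Maren, so Isolde must come before Maren.
That means Maren cannot be before Isolde.

no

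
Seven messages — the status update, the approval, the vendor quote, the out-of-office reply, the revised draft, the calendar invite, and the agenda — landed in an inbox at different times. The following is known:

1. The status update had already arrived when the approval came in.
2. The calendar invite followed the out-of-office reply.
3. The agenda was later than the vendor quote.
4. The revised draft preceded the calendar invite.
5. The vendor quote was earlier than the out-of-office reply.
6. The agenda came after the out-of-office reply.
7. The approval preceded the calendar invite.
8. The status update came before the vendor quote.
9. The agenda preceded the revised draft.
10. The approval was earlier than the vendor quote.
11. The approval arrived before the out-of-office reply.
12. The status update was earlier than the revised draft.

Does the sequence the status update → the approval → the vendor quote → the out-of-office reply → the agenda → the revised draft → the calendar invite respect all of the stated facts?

yes

Check each stated constraint against the proposed order — e.g. the status update is ahead of the revised draft; the approval is ahead of the calendar invite. Every pair is in the required order; nothing is violated.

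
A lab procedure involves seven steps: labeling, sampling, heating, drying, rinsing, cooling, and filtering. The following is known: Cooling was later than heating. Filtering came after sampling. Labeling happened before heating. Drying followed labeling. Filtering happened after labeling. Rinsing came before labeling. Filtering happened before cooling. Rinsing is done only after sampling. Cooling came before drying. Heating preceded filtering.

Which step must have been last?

Every other step has a chain of constraints placing it before drying, so drying is last.

drying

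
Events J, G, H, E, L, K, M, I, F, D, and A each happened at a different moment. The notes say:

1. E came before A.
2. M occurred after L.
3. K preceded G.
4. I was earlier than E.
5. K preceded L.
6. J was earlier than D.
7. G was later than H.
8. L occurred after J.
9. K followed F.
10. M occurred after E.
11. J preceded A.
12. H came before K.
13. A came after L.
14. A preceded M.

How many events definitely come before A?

7

Directly stated before A: E, J, and L.
F reaches A via F → K → L → A.
H reaches A via H → K → L → A.
I reaches A via I → E → A.
Likewise K reaches A by chaining the stated constraints.
No chain forces M (or any of the others) ahead of A.
That's E, F, H, I, J, K, and L — 7 in all.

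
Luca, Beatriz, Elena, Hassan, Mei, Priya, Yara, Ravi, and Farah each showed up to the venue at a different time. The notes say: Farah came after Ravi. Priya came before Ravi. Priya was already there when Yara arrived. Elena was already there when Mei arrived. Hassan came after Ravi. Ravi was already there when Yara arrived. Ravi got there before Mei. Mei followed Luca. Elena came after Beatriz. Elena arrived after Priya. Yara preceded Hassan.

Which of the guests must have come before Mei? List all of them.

Beatriz, Elena, Luca, Priya, Ravi

Directly stated before Mei: Elena, Luca, and Ravi.
Beatriz reaches Mei via Beatriz → Elena → Mei.
Priya reaches Mei via Priya → Ravi → Mei.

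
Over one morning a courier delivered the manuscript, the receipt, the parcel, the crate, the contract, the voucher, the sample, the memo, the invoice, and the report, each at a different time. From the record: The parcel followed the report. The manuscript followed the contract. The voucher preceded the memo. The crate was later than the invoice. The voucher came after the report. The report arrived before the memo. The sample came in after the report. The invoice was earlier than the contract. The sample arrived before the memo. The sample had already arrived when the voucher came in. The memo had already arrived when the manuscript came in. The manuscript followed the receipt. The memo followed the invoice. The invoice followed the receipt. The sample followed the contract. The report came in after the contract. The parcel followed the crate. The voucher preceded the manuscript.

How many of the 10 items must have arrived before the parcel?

Directly stated before the parcel: the crate and the report.
The contract reaches the parcel via the contract → the report → the parcel.
The invoice reaches the parcel via the invoice → the crate → the parcel.
The receipt reaches the parcel via the receipt → the invoice → the crate → the parcel.
No chain forces the sample (or any of the others) ahead of the parcel.
That's the contract, the crate, the invoice, the receipt, and the report — 5 in all.

5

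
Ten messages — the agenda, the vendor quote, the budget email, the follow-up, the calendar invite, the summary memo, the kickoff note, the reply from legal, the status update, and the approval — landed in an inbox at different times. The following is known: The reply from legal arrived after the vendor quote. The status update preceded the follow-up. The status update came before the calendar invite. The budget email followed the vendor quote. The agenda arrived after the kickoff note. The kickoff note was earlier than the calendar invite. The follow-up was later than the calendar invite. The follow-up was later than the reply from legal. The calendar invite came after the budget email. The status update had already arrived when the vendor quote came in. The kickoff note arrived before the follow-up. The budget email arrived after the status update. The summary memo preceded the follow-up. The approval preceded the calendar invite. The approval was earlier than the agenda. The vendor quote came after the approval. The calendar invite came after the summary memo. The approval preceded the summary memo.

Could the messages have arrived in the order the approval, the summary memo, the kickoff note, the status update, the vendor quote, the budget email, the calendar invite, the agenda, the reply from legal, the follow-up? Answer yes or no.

Check each stated constraint against the proposed order — e.g. the kickoff note is ahead of the follow-up; the summary memo is ahead of the follow-up. Every pair is in the required order; nothing is violated.

yes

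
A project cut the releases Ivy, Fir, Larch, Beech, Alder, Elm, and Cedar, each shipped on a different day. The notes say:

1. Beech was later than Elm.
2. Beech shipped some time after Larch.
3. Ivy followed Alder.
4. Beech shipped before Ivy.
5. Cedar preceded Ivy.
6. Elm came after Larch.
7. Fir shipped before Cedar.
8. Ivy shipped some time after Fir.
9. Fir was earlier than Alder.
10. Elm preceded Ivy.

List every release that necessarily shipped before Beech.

Elm, Larch

Directly stated before Beech: Elm and Larch.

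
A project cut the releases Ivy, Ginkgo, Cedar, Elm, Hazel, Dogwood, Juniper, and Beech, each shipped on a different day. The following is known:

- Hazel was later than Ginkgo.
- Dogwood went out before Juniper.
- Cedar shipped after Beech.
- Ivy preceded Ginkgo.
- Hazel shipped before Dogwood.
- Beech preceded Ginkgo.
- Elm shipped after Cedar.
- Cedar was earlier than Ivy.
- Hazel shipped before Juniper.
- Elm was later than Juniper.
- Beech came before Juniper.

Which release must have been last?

Every other release has a chain of constraints placing it before Elm, so Elm is last.

Elm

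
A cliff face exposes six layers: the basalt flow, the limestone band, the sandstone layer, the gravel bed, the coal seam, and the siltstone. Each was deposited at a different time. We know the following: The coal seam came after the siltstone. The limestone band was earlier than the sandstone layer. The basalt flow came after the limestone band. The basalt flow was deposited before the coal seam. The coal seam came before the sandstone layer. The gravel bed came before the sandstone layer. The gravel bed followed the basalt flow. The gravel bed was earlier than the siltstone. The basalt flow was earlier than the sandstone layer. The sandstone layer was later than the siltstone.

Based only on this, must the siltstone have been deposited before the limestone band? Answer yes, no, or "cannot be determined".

Tracing the constraints gives the limestone band → the basalt flow → the gravel bed → the siltstone, so the limestone band must come before the siltstone.
That means the siltstone cannot be before the limestone band.

no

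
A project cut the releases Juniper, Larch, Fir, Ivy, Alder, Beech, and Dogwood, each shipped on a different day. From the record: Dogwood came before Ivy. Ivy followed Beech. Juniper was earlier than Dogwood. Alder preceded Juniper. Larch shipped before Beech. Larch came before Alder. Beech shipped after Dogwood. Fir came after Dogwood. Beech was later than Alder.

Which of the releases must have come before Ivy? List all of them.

Directly stated before Ivy: Beech and Dogwood.
Alder reaches Ivy via Alder → Beech → Ivy.
Juniper reaches Ivy via Juniper → Dogwood → Ivy.
Larch reaches Ivy via Larch → Beech → Ivy.

Alder, Beech, Dogwood, Juniper, Larch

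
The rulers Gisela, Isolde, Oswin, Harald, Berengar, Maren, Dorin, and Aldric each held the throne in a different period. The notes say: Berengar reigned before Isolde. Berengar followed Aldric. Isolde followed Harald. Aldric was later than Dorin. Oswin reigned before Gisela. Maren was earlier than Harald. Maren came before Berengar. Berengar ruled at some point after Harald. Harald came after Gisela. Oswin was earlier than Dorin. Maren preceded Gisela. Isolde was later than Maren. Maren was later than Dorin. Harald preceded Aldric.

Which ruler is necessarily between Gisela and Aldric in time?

Harald

Tracing the constraints gives Gisela → Harald → Aldric, so Harald sits after Gisela and before Aldric.
No other ruler is forced both after Gisela and before Aldric.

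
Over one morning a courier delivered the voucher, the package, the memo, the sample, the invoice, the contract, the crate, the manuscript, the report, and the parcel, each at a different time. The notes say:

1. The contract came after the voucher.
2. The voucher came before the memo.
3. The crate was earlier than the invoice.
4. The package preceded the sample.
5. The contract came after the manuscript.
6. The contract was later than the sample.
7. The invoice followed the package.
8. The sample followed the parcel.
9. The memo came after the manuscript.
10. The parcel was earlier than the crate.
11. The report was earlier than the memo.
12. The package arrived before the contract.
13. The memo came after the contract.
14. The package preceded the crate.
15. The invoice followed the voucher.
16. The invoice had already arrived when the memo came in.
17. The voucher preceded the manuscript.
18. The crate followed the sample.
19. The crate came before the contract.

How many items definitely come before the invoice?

Directly stated before the invoice: the crate, the package, and the voucher.
The parcel reaches the invoice via the parcel → the crate → the invoice.
The sample reaches the invoice via the sample → the crate → the invoice.
No chain forces the manuscript (or any of the others) ahead of the invoice.
That's the crate, the package, the parcel, the sample, and the voucher — 5 in all.

5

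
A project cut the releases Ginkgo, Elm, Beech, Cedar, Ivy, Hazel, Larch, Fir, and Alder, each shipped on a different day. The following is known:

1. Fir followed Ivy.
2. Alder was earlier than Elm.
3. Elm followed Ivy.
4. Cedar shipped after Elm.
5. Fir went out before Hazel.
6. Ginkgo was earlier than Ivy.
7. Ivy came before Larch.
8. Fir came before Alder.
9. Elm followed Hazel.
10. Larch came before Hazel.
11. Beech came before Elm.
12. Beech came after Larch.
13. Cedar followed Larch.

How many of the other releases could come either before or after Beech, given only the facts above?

Forced before Beech: Ginkgo, Ivy, and Larch; forced after Beech: Cedar and Elm.
That leaves Alder, Fir, and Hazel with no forced order relative to Beech — 3.

3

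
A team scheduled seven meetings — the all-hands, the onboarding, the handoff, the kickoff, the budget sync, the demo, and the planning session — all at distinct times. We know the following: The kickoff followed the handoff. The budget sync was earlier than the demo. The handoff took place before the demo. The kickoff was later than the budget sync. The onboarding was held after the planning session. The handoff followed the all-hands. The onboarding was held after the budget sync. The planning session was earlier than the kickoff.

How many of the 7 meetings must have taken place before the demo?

Directly stated before the demo: the budget sync and the handoff.
The all-hands reaches the demo via the all-hands → the handoff → the demo.
No chain forces the onboarding (or any of the others) ahead of the demo.
That's the all-hands, the budget sync, and the handoff — 3 in all.

3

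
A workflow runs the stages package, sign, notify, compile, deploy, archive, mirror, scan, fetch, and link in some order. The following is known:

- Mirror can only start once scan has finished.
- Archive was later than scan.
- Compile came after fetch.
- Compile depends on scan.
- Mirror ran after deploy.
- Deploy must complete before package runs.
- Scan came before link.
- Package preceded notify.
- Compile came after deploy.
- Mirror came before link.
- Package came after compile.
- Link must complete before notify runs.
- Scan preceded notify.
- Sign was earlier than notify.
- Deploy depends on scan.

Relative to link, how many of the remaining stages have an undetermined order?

5

Forced before link: deploy, mirror, and scan; forced after link: notify.
That leaves archive, compile, fetch, package, and sign with no forced order relative to link — 5.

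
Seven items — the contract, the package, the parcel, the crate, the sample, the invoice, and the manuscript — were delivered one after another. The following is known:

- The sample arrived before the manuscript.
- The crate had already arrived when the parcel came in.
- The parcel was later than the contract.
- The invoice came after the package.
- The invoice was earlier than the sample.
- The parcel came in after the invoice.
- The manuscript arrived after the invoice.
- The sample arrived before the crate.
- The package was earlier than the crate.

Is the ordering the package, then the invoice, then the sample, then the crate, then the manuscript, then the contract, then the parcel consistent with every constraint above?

yes

Check each stated constraint against the proposed order — e.g. the crate is ahead of the parcel; the invoice is ahead of the parcel. Every pair is in the required order; nothing is violated.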